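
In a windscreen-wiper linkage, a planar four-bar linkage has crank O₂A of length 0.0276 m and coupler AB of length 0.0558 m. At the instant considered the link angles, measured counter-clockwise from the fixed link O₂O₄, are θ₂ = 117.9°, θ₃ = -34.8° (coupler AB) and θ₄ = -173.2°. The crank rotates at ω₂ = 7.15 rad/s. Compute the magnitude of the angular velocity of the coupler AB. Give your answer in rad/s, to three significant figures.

ω₂ = 7.15 rad/s
Differentiating the loop-closure r₂e^{iθ₂}+r₃e^{iθ₃}=r₁+r₄e^{iθ₄} gives r₂ω₂e^{iθ₂}+r₃ω₃e^{iθ₃}=r₄ω₄e^{iθ₄}.
Eliminating the other unknown: ω₃ = r₂ω₂ sin(θ₄−θ₂) / [r₃ sin(θ₃−θ₄)].
Numerator sine = +0.93295; denominator sine = +0.66393.
Result = 0.0276·7.15·(+0.93295) / (0.0558·(+0.66393)) = +4.9696 rad/s; magnitude 4.9696 rad/s.

4.97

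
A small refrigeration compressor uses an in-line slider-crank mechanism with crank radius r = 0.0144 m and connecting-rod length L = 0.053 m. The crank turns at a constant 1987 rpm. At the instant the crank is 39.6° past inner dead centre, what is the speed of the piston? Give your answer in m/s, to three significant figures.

ω = 2π·1987/60 = 208.1 rad/s
For an in-line slider-crank, x = r cosθ + √(L² − r² sin²θ), so v = −rω sinθ·[1 + r cosθ/√(L² − r² sin²θ)].
With r = 0.0144 m, L = 0.053 m, θ = 39.6°: √(L² − r² sin²θ) = 0.052199 m.
v = −0.0144·208.1·0.63742·[1 + 0.0144·0.77051/0.052199] = -2.3159 m/s.
|v| = 2.3159 m/s.

2.32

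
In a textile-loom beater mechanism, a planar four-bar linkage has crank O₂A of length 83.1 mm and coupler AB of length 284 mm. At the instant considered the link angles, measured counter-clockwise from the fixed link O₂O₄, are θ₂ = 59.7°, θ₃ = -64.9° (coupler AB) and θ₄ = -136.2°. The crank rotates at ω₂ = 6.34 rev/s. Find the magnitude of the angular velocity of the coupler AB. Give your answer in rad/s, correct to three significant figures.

ω₂ = 39.84 rad/s (from 6.34 rev/s).
Differentiating the loop-closure r₂e^{iθ₂}+r₃e^{iθ₃}=r₁+r₄e^{iθ₄} gives r₂ω₂e^{iθ₂}+r₃ω₃e^{iθ₃}=r₄ω₄e^{iθ₄}.
Eliminating the other unknown: ω₃ = r₂ω₂ sin(θ₄−θ₂) / [r₃ sin(θ₃−θ₄)].
Numerator sine = +0.27396; denominator sine = +0.94721.
Result = 0.0831·39.84·(+0.27396) / (0.284·(+0.94721)) = +3.3713 rad/s; magnitude 3.3713 rad/s.

3.37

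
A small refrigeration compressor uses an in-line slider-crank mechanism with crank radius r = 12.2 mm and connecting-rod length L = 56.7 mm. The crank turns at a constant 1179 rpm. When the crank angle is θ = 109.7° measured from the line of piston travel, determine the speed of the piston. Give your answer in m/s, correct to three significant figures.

ω = 2π·1179/60 = 123.5 rad/s
For an in-line slider-crank, x = r cosθ + √(L² − r² sin²θ), so v = −rω sinθ·[1 + r cosθ/√(L² − r² sin²θ)].
With r = 0.0122 m, L = 0.0567 m, θ = 109.7°: √(L² − r² sin²θ) = 0.055524 m.
v = −0.0122·123.5·0.94147·[1 + 0.0122·-0.33710/0.055524] = -1.3131 m/s.
|v| = 1.3131 m/s.

1.31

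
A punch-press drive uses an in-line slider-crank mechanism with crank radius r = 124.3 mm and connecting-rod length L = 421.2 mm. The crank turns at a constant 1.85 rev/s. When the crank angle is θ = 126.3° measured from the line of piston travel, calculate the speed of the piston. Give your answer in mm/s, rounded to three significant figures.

ω = 2π·1.85 = 11.62 rad/s
For an in-line slider-crank, x = r cosθ + √(L² − r² sin²θ), so v = −rω sinθ·[1 + r cosθ/√(L² − r² sin²θ)].
With r = 0.1243 m, L = 0.4212 m, θ = 126.3°: √(L² − r² sin²θ) = 0.40911 m.
v = −0.1243·11.62·0.80593·[1 + 0.1243·-0.59201/0.40911] = -0.955 m/s.
|v| = 0.955 m/s = 955 mm/s.

955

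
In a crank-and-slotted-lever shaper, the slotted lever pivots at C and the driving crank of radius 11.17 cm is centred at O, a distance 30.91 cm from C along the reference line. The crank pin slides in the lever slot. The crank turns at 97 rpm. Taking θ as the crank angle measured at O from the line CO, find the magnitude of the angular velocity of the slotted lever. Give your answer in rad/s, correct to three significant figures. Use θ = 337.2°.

2.62

ω = 10.16 rad/s (from 97 rpm).
Crank pin A relative to C: A = (d + r cosθ, r sinθ); lever angle φ = atan2(r sinθ, d + r cosθ).
Differentiating tanφ: φ̇ = rω(d cosθ + r)/(d² + r² + 2dr cosθ).
d² + r² + 2dr cosθ = |CA|² = 0.171677 m²;  d cosθ + r = +0.39665 m.
|ω_lever| = |0.1117·10.16·+0.39665| / 0.171677 = 2.6215 rad/s.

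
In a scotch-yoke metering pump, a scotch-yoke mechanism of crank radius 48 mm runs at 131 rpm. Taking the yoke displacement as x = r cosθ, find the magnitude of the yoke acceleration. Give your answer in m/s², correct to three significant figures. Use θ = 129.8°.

ω = 13.72 rad/s (from 131 rpm).
x = r cosθ ⇒ ẍ = −rω² cosθ (ω constant).
|a| = rω²|cosθ| = 0.048·(13.72)²·|cos 129.8°| = 5.7822 m/s².

5.78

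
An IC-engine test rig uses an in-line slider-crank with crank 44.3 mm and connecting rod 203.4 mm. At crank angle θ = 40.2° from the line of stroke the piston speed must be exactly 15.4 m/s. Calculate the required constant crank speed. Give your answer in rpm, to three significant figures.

4400

For an in-line slider-crank, |v_piston| = rω|sinθ|·[1 + r cosθ/√(L² − r² sin²θ)].
With r = 0.0443 m, L = 0.2034 m, θ = 40.2°: the bracketed kinematic factor |dx/dθ| = 0.033398 m.
ω = v/|dx/dθ| = 15.4/0.033398 = 461.1 rad/s.
N = 60ω/(2π) = 4403.2 rpm.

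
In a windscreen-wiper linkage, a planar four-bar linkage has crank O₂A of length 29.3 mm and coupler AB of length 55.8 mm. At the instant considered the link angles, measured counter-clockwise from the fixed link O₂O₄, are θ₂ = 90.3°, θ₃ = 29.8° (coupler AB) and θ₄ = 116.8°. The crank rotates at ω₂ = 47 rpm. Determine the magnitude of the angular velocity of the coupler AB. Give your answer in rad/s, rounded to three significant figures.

1.15

ω₂ = 4.922 rad/s (from 47 rpm).
Differentiating the loop-closure r₂e^{iθ₂}+r₃e^{iθ₃}=r₁+r₄e^{iθ₄} gives r₂ω₂e^{iθ₂}+r₃ω₃e^{iθ₃}=r₄ω₄e^{iθ₄}.
Eliminating the other unknown: ω₃ = r₂ω₂ sin(θ₄−θ₂) / [r₃ sin(θ₃−θ₄)].
Numerator sine = +0.44620; denominator sine = -0.99863.
Result = 0.0293·4.922·(+0.44620) / (0.0558·(-0.99863)) = -1.1547 rad/s; magnitude 1.1547 rad/s.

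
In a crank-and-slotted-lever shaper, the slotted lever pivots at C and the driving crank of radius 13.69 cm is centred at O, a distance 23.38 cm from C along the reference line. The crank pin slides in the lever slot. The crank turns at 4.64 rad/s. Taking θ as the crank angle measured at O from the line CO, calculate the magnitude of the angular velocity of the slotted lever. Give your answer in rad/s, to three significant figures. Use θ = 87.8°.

1.22

ω = 4.64 rad/s
Crank pin A relative to C: A = (d + r cosθ, r sinθ); lever angle φ = atan2(r sinθ, d + r cosθ).
Differentiating tanφ: φ̇ = rω(d cosθ + r)/(d² + r² + 2dr cosθ).
d² + r² + 2dr cosθ = |CA|² = 0.0758614 m²;  d cosθ + r = +0.14588 m.
|ω_lever| = |0.1369·4.64·+0.14588| / 0.0758614 = 1.2215 rad/s.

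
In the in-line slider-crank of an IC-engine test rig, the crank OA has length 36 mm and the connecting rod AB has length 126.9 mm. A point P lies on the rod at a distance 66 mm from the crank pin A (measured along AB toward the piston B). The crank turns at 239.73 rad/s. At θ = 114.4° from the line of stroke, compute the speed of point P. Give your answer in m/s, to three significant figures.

7.56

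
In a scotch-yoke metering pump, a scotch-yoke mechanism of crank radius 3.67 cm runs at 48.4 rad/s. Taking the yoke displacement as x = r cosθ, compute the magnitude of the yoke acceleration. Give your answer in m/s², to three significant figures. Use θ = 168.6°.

84.3

ω = 48.4 rad/s
x = r cosθ ⇒ ẍ = −rω² cosθ (ω constant).
|a| = rω²|cosθ| = 0.0367·(48.4)²·|cos 168.6°| = 84.276 m/s².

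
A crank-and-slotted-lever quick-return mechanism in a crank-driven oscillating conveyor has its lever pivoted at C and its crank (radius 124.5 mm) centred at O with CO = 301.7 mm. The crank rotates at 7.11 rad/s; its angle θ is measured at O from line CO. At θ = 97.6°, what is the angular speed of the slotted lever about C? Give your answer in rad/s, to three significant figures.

0.775

ω = 7.11 rad/s
Crank pin A relative to C: A = (d + r cosθ, r sinθ); lever angle φ = atan2(r sinθ, d + r cosθ).
Differentiating tanφ: φ̇ = rω(d cosθ + r)/(d² + r² + 2dr cosθ).
d² + r² + 2dr cosθ = |CA|² = 0.0965876 m²;  d cosθ + r = +0.084598 m.
|ω_lever| = |0.1245·7.11·+0.084598| / 0.0965876 = 0.77532 rad/s.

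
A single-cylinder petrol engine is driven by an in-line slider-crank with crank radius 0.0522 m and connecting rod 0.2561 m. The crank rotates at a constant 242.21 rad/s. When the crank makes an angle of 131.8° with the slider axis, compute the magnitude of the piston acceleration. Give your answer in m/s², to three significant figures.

2100

ω = 242.2 rad/s
x(θ) = r cosθ + √(L² − r² sin²θ); with ω constant, a = ω²·d²x/dθ².
d²x/dθ² = −r cosθ − r²(cos2θ)/√u − r⁴ sin²2θ/(4u^{3/2}),  u = L² − r² sin²θ = 0.0640729 m².
Substituting r = 0.0522 m, L = 0.2561 m, θ = 131.8°: d²x/dθ² = +0.03588 m.
a = ω²·d²x/dθ² = (242.2)²·(+0.03588) = +2104.9 m/s²;  |a| = 2104.9 m/s².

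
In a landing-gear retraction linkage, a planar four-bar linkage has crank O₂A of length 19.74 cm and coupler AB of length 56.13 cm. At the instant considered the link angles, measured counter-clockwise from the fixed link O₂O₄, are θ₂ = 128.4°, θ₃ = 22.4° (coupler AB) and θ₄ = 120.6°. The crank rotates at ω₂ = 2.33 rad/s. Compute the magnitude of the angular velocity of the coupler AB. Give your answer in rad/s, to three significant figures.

0.112

ω₂ = 2.33 rad/s
Differentiating the loop-closure r₂e^{iθ₂}+r₃e^{iθ₃}=r₁+r₄e^{iθ₄} gives r₂ω₂e^{iθ₂}+r₃ω₃e^{iθ₃}=r₄ω₄e^{iθ₄}.
Eliminating the other unknown: ω₃ = r₂ω₂ sin(θ₄−θ₂) / [r₃ sin(θ₃−θ₄)].
Numerator sine = -0.13572; denominator sine = -0.98978.
Result = 0.1974·2.33·(-0.13572) / (0.5613·(-0.98978)) = +0.11236 rad/s; magnitude 0.11236 rad/s.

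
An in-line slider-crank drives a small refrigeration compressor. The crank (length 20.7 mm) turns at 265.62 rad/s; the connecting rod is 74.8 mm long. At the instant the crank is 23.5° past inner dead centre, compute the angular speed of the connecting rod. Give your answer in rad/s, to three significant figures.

ω = 265.6 rad/s
The rod makes angle φ with the slider axis where L sinφ = r sinθ; differentiating, L cosφ·φ̇ = r ω cosθ.
L cosφ = √(L² − r² sin²θ) = 0.074343 m.
|ω_rod| = r ω |cosθ| / √(L² − r² sin²θ) = 0.0207·265.6·0.91706/0.074343 = 67.825 rad/s.

67.8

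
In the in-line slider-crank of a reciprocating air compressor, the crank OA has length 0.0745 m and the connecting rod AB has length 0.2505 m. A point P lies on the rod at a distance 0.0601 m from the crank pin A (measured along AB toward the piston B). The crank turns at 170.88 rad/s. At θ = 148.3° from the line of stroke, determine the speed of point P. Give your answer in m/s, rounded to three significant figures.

10.4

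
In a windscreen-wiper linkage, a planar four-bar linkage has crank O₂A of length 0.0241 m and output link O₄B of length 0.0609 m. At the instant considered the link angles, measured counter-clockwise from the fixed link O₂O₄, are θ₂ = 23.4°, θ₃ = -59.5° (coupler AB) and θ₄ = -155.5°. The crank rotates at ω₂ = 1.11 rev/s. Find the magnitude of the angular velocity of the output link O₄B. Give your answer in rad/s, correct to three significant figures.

2.75

ω₂ = 6.974 rad/s (from 1.11 rev/s).
Differentiating the loop-closure r₂e^{iθ₂}+r₃e^{iθ₃}=r₁+r₄e^{iθ₄} gives r₂ω₂e^{iθ₂}+r₃ω₃e^{iθ₃}=r₄ω₄e^{iθ₄}.
Eliminating the other unknown: ω₄ = r₂ω₂ sin(θ₂−θ₃) / [r₄ sin(θ₄−θ₃)].
Numerator sine = +0.99233; denominator sine = -0.99452.
Result = 0.0241·6.974·(+0.99233) / (0.0609·(-0.99452)) = -2.7539 rad/s; magnitude 2.7539 rad/s.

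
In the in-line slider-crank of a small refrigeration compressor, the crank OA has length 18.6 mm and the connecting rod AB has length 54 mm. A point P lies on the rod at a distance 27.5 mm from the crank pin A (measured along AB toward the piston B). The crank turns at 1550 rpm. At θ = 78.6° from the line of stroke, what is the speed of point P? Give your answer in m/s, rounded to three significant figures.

3.08

ω = 162.3 rad/s.  Crank-pin speed |V_A| = rω = 3.0191 m/s, perpendicular to OA.
Rod angle: sinφ = −(r/L) sinθ ⇒ φ = -19.734°; ω_rod = −rω cosθ/√(L²−r²sin²θ) = -11.74 rad/s.
V_P = V_A + ω_rod × AP, with AP = 0.0275 m along the rod.
Components: V_Px = −rω sinθ − a·ω_rod·sinφ = -3.0685 m/s;  V_Py = rω cosθ + a·ω_rod·cosφ = +0.29285 m/s.
|V_P| = √(V_Px² + V_Py²) = 3.0825 m/s.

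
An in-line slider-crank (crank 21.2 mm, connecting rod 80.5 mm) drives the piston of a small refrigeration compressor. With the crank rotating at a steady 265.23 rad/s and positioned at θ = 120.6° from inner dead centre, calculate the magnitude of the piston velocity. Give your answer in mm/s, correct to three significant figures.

ω = 265.2 rad/s
For an in-line slider-crank, x = r cosθ + √(L² − r² sin²θ), so v = −rω sinθ·[1 + r cosθ/√(L² − r² sin²θ)].
With r = 0.0212 m, L = 0.0805 m, θ = 120.6°: √(L² − r² sin²θ) = 0.078405 m.
v = −0.0212·265.2·0.86074·[1 + 0.0212·-0.50904/0.078405] = -4.1737 m/s.
|v| = 4.1737 m/s = 4173.7 mm/s.

4170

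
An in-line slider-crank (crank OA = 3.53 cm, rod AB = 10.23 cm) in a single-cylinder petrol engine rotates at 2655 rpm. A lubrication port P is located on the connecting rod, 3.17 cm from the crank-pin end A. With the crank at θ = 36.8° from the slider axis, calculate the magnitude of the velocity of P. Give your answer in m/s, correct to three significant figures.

8.38

ω = 278 rad/s.  Crank-pin speed |V_A| = rω = 9.8145 m/s, perpendicular to OA.
Rod angle: sinφ = −(r/L) sinθ ⇒ φ = -11.929°; ω_rod = −rω cosθ/√(L²−r²sin²θ) = -78.516 rad/s.
V_P = V_A + ω_rod × AP, with AP = 0.0317 m along the rod.
Components: V_Px = −rω sinθ − a·ω_rod·sinφ = -6.3936 m/s;  V_Py = rω cosθ + a·ω_rod·cosφ = +5.4236 m/s.
|V_P| = √(V_Px² + V_Py²) = 8.3841 m/s.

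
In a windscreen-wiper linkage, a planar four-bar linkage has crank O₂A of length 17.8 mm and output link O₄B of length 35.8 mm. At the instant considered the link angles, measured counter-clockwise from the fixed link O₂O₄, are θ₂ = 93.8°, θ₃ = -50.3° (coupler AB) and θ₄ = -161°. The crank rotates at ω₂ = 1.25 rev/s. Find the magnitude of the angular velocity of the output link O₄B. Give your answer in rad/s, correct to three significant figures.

ω₂ = 7.854 rad/s (from 1.25 rev/s).
Differentiating the loop-closure r₂e^{iθ₂}+r₃e^{iθ₃}=r₁+r₄e^{iθ₄} gives r₂ω₂e^{iθ₂}+r₃ω₃e^{iθ₃}=r₄ω₄e^{iθ₄}.
Eliminating the other unknown: ω₄ = r₂ω₂ sin(θ₂−θ₃) / [r₄ sin(θ₄−θ₃)].
Numerator sine = +0.58637; denominator sine = -0.93544.
Result = 0.0178·7.854·(+0.58637) / (0.0358·(-0.93544)) = -2.4478 rad/s; magnitude 2.4478 rad/s.

2.45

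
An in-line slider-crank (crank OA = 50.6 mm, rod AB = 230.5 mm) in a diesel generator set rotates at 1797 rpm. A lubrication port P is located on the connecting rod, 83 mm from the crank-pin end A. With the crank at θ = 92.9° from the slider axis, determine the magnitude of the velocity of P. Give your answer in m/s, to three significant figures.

9.48

ω = 188.2 rad/s.  Crank-pin speed |V_A| = rω = 9.522 m/s, perpendicular to OA.
Rod angle: sinφ = −(r/L) sinθ ⇒ φ = -12.664°; ω_rod = −rω cosθ/√(L²−r²sin²θ) = +2.1421 rad/s.
V_P = V_A + ω_rod × AP, with AP = 0.083 m along the rod.
Components: V_Px = −rω sinθ − a·ω_rod·sinφ = -9.4708 m/s;  V_Py = rω cosθ + a·ω_rod·cosφ = -0.30827 m/s.
|V_P| = √(V_Px² + V_Py²) = 9.4758 m/s.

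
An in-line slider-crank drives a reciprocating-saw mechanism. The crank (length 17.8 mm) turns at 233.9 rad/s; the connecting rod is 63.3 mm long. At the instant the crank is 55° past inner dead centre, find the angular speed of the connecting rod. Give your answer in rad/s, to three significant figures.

ω = 233.9 rad/s
The rod makes angle φ with the slider axis where L sinφ = r sinθ; differentiating, L cosφ·φ̇ = r ω cosθ.
L cosφ = √(L² − r² sin²θ) = 0.061598 m.
|ω_rod| = r ω |cosθ| / √(L² − r² sin²θ) = 0.0178·233.9·0.57358/0.061598 = 38.768 rad/s.

38.8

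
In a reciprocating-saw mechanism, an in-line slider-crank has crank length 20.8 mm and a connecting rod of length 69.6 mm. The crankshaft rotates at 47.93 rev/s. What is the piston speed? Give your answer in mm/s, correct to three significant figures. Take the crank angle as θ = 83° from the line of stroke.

6450

ω = 2π·47.9 = 301.2 rad/s
For an in-line slider-crank, x = r cosθ + √(L² − r² sin²θ), so v = −rω sinθ·[1 + r cosθ/√(L² − r² sin²θ)].
With r = 0.0208 m, L = 0.0696 m, θ = 83°: √(L² − r² sin²θ) = 0.066468 m.
v = −0.0208·301.2·0.99255·[1 + 0.0208·0.12187/0.066468] = -6.4544 m/s.
|v| = 6.4544 m/s = 6454.4 mm/s.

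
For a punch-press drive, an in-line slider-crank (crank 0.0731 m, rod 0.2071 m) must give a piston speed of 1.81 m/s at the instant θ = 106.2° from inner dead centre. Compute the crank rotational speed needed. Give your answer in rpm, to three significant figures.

275

For an in-line slider-crank, |v_piston| = rω|sinθ|·[1 + r cosθ/√(L² − r² sin²θ)].
With r = 0.0731 m, L = 0.2071 m, θ = 106.2°: the bracketed kinematic factor |dx/dθ| = 0.06285 m.
ω = v/|dx/dθ| = 1.81/0.06285 = 28.799 rad/s.
N = 60ω/(2π) = 275.01 rpm.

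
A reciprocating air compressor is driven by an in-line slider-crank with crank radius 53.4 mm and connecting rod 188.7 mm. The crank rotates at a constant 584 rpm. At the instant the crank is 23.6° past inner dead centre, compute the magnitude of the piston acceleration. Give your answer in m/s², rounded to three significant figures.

222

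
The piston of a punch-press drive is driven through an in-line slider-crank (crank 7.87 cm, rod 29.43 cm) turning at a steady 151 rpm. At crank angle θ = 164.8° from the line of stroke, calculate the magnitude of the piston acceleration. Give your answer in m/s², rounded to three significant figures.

ω = 2π·151/60 = 15.81 rad/s
x(θ) = r cosθ + √(L² − r² sin²θ); with ω constant, a = ω²·d²x/dθ².
d²x/dθ² = −r cosθ − r²(cos2θ)/√u − r⁴ sin²2θ/(4u^{3/2}),  u = L² − r² sin²θ = 0.0861867 m².
Substituting r = 0.0787 m, L = 0.2943 m, θ = 164.8°: d²x/dθ² = +0.057653 m.
a = ω²·d²x/dθ² = (15.81)²·(+0.057653) = +14.416 m/s²;  |a| = 14.416 m/s².

14.4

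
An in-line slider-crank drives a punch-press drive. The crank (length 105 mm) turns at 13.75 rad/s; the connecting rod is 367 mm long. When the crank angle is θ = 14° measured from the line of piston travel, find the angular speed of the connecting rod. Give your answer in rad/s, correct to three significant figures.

ω = 13.75 rad/s
The rod makes angle φ with the slider axis where L sinφ = r sinθ; differentiating, L cosφ·φ̇ = r ω cosθ.
L cosφ = √(L² − r² sin²θ) = 0.36612 m.
|ω_rod| = r ω |cosθ| / √(L² − r² sin²θ) = 0.105·13.75·0.97030/0.36612 = 3.8262 rad/s.

3.83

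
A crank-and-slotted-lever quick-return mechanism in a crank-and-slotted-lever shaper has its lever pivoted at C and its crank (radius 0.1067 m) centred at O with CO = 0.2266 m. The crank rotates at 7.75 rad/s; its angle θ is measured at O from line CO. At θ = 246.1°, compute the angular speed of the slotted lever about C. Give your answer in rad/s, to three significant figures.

0.286

ω = 7.75 rad/s
Crank pin A relative to C: A = (d + r cosθ, r sinθ); lever angle φ = atan2(r sinθ, d + r cosθ).
Differentiating tanφ: φ̇ = rω(d cosθ + r)/(d² + r² + 2dr cosθ).
d² + r² + 2dr cosθ = |CA|² = 0.0431412 m²;  d cosθ + r = +0.014895 m.
|ω_lever| = |0.1067·7.75·+0.014895| / 0.0431412 = 0.2855 rad/s.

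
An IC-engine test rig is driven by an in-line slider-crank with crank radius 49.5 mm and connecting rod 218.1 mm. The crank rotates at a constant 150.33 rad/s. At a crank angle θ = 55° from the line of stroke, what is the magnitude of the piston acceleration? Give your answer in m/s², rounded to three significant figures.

556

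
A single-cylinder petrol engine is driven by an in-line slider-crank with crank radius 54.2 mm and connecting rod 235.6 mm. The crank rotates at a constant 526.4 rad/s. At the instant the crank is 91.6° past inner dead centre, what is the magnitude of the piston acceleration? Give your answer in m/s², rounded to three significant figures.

3960

ω = 526.4 rad/s
x(θ) = r cosθ + √(L² − r² sin²θ); with ω constant, a = ω²·d²x/dθ².
d²x/dθ² = −r cosθ − r²(cos2θ)/√u − r⁴ sin²2θ/(4u^{3/2}),  u = L² − r² sin²θ = 0.052572 m².
Substituting r = 0.0542 m, L = 0.2356 m, θ = 91.6°: d²x/dθ² = +0.014305 m.
a = ω²·d²x/dθ² = (526.4)²·(+0.014305) = +3963.9 m/s²;  |a| = 3963.9 m/s².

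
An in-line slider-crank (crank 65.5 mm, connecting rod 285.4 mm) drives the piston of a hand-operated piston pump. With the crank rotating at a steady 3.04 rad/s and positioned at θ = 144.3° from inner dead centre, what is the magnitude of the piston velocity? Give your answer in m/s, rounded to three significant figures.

ω = 3.04 rad/s
For an in-line slider-crank, x = r cosθ + √(L² − r² sin²θ), so v = −rω sinθ·[1 + r cosθ/√(L² − r² sin²θ)].
With r = 0.0655 m, L = 0.2854 m, θ = 144.3°: √(L² − r² sin²θ) = 0.28283 m.
v = −0.0655·3.04·0.58354·[1 + 0.0655·-0.81208/0.28283] = -0.094342 m/s.
|v| = 0.094342 m/s.

0.0943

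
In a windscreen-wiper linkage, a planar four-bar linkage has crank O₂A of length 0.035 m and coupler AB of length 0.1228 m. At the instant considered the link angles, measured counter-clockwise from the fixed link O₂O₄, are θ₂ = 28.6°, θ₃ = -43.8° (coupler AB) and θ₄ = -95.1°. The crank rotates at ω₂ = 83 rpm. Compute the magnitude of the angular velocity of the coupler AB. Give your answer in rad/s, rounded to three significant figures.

2.64

ω₂ = 8.692 rad/s (from 83 rpm).
Differentiating the loop-closure r₂e^{iθ₂}+r₃e^{iθ₃}=r₁+r₄e^{iθ₄} gives r₂ω₂e^{iθ₂}+r₃ω₃e^{iθ₃}=r₄ω₄e^{iθ₄}.
Eliminating the other unknown: ω₃ = r₂ω₂ sin(θ₄−θ₂) / [r₃ sin(θ₃−θ₄)].
Numerator sine = -0.83195; denominator sine = +0.78043.
Result = 0.035·8.692·(-0.83195) / (0.1228·(+0.78043)) = -2.6408 rad/s; magnitude 2.6408 rad/s.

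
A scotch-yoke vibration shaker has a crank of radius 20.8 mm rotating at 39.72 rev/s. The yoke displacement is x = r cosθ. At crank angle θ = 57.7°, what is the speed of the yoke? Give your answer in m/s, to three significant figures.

ω = 249.6 rad/s (from 39.72 rev/s).
x = r cosθ ⇒ ẋ = −rω sinθ.
|v| = rω|sinθ| = 0.0208·249.6·|sin 57.7°| = 4.3878 m/s.

4.39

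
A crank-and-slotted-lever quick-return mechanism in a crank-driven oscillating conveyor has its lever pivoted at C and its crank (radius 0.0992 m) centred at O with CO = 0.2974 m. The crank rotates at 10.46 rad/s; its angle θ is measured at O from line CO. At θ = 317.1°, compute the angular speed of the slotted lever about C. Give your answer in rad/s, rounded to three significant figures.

2.32

ω = 10.46 rad/s
Crank pin A relative to C: A = (d + r cosθ, r sinθ); lever angle φ = atan2(r sinθ, d + r cosθ).
Differentiating tanφ: φ̇ = rω(d cosθ + r)/(d² + r² + 2dr cosθ).
d² + r² + 2dr cosθ = |CA|² = 0.14151 m²;  d cosθ + r = +0.31706 m.
|ω_lever| = |0.0992·10.46·+0.31706| / 0.14151 = 2.3248 rad/s.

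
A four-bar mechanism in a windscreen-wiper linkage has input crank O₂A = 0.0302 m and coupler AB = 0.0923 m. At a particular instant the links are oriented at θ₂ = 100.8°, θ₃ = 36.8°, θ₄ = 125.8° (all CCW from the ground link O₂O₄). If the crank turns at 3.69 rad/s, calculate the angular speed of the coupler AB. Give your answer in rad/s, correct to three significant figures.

0.510

ω₂ = 3.69 rad/s
Differentiating the loop-closure r₂e^{iθ₂}+r₃e^{iθ₃}=r₁+r₄e^{iθ₄} gives r₂ω₂e^{iθ₂}+r₃ω₃e^{iθ₃}=r₄ω₄e^{iθ₄}.
Eliminating the other unknown: ω₃ = r₂ω₂ sin(θ₄−θ₂) / [r₃ sin(θ₃−θ₄)].
Numerator sine = +0.42262; denominator sine = -0.99985.
Result = 0.0302·3.69·(+0.42262) / (0.0923·(-0.99985)) = -0.51032 rad/s; magnitude 0.51032 rad/s.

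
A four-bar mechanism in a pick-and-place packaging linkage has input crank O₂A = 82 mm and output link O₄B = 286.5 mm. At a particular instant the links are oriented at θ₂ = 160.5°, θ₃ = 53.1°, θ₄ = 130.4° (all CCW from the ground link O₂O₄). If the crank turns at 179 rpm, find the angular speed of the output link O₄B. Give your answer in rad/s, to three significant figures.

ω₂ = 18.74 rad/s (from 179 rpm).
Differentiating the loop-closure r₂e^{iθ₂}+r₃e^{iθ₃}=r₁+r₄e^{iθ₄} gives r₂ω₂e^{iθ₂}+r₃ω₃e^{iθ₃}=r₄ω₄e^{iθ₄}.
Eliminating the other unknown: ω₄ = r₂ω₂ sin(θ₂−θ₃) / [r₄ sin(θ₄−θ₃)].
Numerator sine = +0.95424; denominator sine = +0.97553.
Result = 0.082·18.74·(+0.95424) / (0.2865·(+0.97553)) = +5.2479 rad/s; magnitude 5.2479 rad/s.

5.25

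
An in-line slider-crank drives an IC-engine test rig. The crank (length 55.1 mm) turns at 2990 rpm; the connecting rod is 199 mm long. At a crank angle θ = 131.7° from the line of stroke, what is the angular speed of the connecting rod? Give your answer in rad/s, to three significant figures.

ω = 313.1 rad/s (converted from 2990 rpm).
The rod makes angle φ with the slider axis where L sinφ = r sinθ; differentiating, L cosφ·φ̇ = r ω cosθ.
L cosφ = √(L² − r² sin²θ) = 0.1947 m.
|ω_rod| = r ω |cosθ| / √(L² − r² sin²θ) = 0.0551·313.1·0.66523/0.1947 = 58.946 rad/s.

58.9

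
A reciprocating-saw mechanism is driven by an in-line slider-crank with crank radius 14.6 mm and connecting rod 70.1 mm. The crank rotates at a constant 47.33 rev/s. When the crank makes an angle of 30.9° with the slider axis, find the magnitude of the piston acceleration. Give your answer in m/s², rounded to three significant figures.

ω = 2π·47.3 = 297.4 rad/s
x(θ) = r cosθ + √(L² − r² sin²θ); with ω constant, a = ω²·d²x/dθ².
d²x/dθ² = −r cosθ − r²(cos2θ)/√u − r⁴ sin²2θ/(4u^{3/2}),  u = L² − r² sin²θ = 0.00485779 m².
Substituting r = 0.0146 m, L = 0.0701 m, θ = 30.9°: d²x/dθ² = -0.013999 m.
a = ω²·d²x/dθ² = (297.4)²·(-0.013999) = -1238 m/s²;  |a| = 1238 m/s².

1240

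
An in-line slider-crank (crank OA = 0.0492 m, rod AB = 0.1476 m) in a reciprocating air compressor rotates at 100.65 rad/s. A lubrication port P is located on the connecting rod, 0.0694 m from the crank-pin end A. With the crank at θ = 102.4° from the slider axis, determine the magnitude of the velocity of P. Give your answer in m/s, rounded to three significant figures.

ω = 100.7 rad/s.  Crank-pin speed |V_A| = rω = 4.952 m/s, perpendicular to OA.
Rod angle: sinφ = −(r/L) sinθ ⇒ φ = -18.999°; ω_rod = −rω cosθ/√(L²−r²sin²θ) = +7.6195 rad/s.
V_P = V_A + ω_rod × AP, with AP = 0.0694 m along the rod.
Components: V_Px = −rω sinθ − a·ω_rod·sinφ = -4.6643 m/s;  V_Py = rω cosθ + a·ω_rod·cosφ = -0.56338 m/s.
|V_P| = √(V_Px² + V_Py²) = 4.6982 m/s.

4.70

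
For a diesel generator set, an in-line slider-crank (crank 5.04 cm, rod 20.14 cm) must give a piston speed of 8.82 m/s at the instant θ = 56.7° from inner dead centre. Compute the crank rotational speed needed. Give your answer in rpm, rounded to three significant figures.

For an in-line slider-crank, |v_piston| = rω|sinθ|·[1 + r cosθ/√(L² − r² sin²θ)].
With r = 0.0504 m, L = 0.2014 m, θ = 56.7°: the bracketed kinematic factor |dx/dθ| = 0.048043 m.
ω = v/|dx/dθ| = 8.82/0.048043 = 183.58 rad/s.
N = 60ω/(2π) = 1753.1 rpm.

1750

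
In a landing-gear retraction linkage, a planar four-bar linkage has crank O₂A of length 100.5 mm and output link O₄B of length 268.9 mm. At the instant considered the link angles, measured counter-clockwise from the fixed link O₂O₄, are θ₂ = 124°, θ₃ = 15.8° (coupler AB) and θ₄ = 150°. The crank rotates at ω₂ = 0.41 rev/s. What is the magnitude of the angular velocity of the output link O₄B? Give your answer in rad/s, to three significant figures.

1.28

ω₂ = 2.576 rad/s (from 0.41 rev/s).
Differentiating the loop-closure r₂e^{iθ₂}+r₃e^{iθ₃}=r₁+r₄e^{iθ₄} gives r₂ω₂e^{iθ₂}+r₃ω₃e^{iθ₃}=r₄ω₄e^{iθ₄}.
Eliminating the other unknown: ω₄ = r₂ω₂ sin(θ₂−θ₃) / [r₄ sin(θ₄−θ₃)].
Numerator sine = +0.94997; denominator sine = +0.71691.
Result = 0.1005·2.576·(+0.94997) / (0.2689·(+0.71691)) = +1.2758 rad/s; magnitude 1.2758 rad/s.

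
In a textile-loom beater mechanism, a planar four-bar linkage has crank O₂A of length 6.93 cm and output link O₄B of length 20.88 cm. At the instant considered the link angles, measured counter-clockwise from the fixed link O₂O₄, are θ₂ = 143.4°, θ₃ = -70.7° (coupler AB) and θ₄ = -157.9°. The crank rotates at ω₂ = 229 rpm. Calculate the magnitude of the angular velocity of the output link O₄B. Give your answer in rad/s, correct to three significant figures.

4.47

ω₂ = 23.98 rad/s (from 229 rpm).
Differentiating the loop-closure r₂e^{iθ₂}+r₃e^{iθ₃}=r₁+r₄e^{iθ₄} gives r₂ω₂e^{iθ₂}+r₃ω₃e^{iθ₃}=r₄ω₄e^{iθ₄}.
Eliminating the other unknown: ω₄ = r₂ω₂ sin(θ₂−θ₃) / [r₄ sin(θ₄−θ₃)].
Numerator sine = -0.56064; denominator sine = -0.99881.
Result = 0.0693·23.98·(-0.56064) / (0.2088·(-0.99881)) = +4.4675 rad/s; magnitude 4.4675 rad/s.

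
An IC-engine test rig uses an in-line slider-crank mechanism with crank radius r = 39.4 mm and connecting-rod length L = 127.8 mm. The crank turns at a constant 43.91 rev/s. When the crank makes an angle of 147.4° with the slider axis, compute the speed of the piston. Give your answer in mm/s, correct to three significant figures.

ω = 2π·43.9 = 275.9 rad/s
For an in-line slider-crank, x = r cosθ + √(L² − r² sin²θ), so v = −rω sinθ·[1 + r cosθ/√(L² − r² sin²θ)].
With r = 0.0394 m, L = 0.1278 m, θ = 147.4°: √(L² − r² sin²θ) = 0.12602 m.
v = −0.0394·275.9·0.53877·[1 + 0.0394·-0.84245/0.12602] = -4.3141 m/s.
|v| = 4.3141 m/s = 4314.1 mm/s.

4310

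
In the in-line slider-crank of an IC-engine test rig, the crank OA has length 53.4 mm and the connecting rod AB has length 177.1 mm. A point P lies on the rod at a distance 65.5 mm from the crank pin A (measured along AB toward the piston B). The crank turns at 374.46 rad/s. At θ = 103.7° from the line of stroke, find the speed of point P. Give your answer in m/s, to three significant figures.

ω = 374.5 rad/s.  Crank-pin speed |V_A| = rω = 19.996 m/s, perpendicular to OA.
Rod angle: sinφ = −(r/L) sinθ ⇒ φ = -17.034°; ω_rod = −rω cosθ/√(L²−r²sin²θ) = +27.968 rad/s.
V_P = V_A + ω_rod × AP, with AP = 0.0655 m along the rod.
Components: V_Px = −rω sinθ − a·ω_rod·sinφ = -18.891 m/s;  V_Py = rω cosθ + a·ω_rod·cosφ = -2.9843 m/s.
|V_P| = √(V_Px² + V_Py²) = 19.125 m/s.

19.1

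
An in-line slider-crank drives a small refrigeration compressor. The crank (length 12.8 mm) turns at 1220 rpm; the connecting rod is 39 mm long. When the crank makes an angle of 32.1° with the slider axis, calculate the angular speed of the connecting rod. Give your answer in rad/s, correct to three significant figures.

ω = 127.8 rad/s (converted from 1220 rpm).
The rod makes angle φ with the slider axis where L sinφ = r sinθ; differentiating, L cosφ·φ̇ = r ω cosθ.
L cosφ = √(L² − r² sin²θ) = 0.038402 m.
|ω_rod| = r ω |cosθ| / √(L² − r² sin²θ) = 0.0128·127.8·0.84712/0.038402 = 36.073 rad/s.

36.1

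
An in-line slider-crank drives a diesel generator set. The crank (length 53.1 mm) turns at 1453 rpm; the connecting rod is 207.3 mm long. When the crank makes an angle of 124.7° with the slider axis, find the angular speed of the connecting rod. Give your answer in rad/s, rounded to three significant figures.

22.7

ω = 152.2 rad/s (converted from 1453 rpm).
The rod makes angle φ with the slider axis where L sinφ = r sinθ; differentiating, L cosφ·φ̇ = r ω cosθ.
L cosφ = √(L² − r² sin²θ) = 0.20265 m.
|ω_rod| = r ω |cosθ| / √(L² − r² sin²θ) = 0.0531·152.2·0.56928/0.20265 = 22.697 rad/s.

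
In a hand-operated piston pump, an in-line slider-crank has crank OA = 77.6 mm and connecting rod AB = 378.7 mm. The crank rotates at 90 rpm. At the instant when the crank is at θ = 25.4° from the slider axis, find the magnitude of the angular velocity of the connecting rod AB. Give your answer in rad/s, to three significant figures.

1.75

ω = 9.425 rad/s (converted from 90 rpm).
The rod makes angle φ with the slider axis where L sinφ = r sinθ; differentiating, L cosφ·φ̇ = r ω cosθ.
L cosφ = √(L² − r² sin²θ) = 0.37723 m.
|ω_rod| = r ω |cosθ| / √(L² − r² sin²θ) = 0.0776·9.425·0.90334/0.37723 = 1.7513 rad/s.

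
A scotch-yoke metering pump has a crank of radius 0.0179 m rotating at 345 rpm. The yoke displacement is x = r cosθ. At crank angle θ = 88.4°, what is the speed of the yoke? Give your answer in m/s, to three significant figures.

ω = 36.13 rad/s (from 345 rpm).
x = r cosθ ⇒ ẋ = −rω sinθ.
|v| = rω|sinθ| = 0.0179·36.13·|sin 88.4°| = 0.64644 m/s.

0.646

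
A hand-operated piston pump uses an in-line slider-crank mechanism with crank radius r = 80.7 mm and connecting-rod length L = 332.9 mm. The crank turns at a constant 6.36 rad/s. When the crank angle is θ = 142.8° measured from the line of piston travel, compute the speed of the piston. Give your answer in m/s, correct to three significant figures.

ω = 6.36 rad/s
For an in-line slider-crank, x = r cosθ + √(L² − r² sin²θ), so v = −rω sinθ·[1 + r cosθ/√(L² − r² sin²θ)].
With r = 0.0807 m, L = 0.3329 m, θ = 142.8°: √(L² − r² sin²θ) = 0.32931 m.
v = −0.0807·6.36·0.60460·[1 + 0.0807·-0.79653/0.32931] = -0.24974 m/s.
|v| = 0.24974 m/s.

0.250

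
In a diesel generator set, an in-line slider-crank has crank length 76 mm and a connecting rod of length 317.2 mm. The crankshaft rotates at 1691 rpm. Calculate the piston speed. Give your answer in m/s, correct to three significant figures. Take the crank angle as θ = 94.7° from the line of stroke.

ω = 2π·1691/60 = 177.1 rad/s
For an in-line slider-crank, x = r cosθ + √(L² − r² sin²θ), so v = −rω sinθ·[1 + r cosθ/√(L² − r² sin²θ)].
With r = 0.076 m, L = 0.3172 m, θ = 94.7°: √(L² − r² sin²θ) = 0.30802 m.
v = −0.076·177.1·0.99664·[1 + 0.076·-0.08194/0.30802] = -13.142 m/s.
|v| = 13.142 m/s.

13.1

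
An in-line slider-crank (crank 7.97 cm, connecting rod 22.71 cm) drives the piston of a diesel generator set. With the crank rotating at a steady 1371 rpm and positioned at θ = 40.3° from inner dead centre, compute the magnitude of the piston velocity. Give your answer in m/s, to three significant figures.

ω = 2π·1371/60 = 143.6 rad/s
For an in-line slider-crank, x = r cosθ + √(L² − r² sin²θ), so v = −rω sinθ·[1 + r cosθ/√(L² − r² sin²θ)].
With r = 0.0797 m, L = 0.2271 m, θ = 40.3°: √(L² − r² sin²θ) = 0.22117 m.
v = −0.0797·143.6·0.64679·[1 + 0.0797·0.76267/0.22117] = -9.435 m/s.
|v| = 9.435 m/s.

9.43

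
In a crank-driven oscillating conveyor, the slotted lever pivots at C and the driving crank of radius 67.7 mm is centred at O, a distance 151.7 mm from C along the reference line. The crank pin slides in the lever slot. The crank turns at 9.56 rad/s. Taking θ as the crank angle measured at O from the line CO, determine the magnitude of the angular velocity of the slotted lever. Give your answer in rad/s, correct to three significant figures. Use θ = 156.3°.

5.24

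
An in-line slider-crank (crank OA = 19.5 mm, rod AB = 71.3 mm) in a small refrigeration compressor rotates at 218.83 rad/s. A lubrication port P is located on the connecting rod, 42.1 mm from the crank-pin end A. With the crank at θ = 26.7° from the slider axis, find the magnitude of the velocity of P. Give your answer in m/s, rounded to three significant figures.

2.69

ω = 218.8 rad/s.  Crank-pin speed |V_A| = rω = 4.2672 m/s, perpendicular to OA.
Rod angle: sinφ = −(r/L) sinθ ⇒ φ = -7.059°; ω_rod = −rω cosθ/√(L²−r²sin²θ) = -53.875 rad/s.
V_P = V_A + ω_rod × AP, with AP = 0.0421 m along the rod.
Components: V_Px = −rω sinθ − a·ω_rod·sinφ = -2.196 m/s;  V_Py = rω cosθ + a·ω_rod·cosφ = +1.5612 m/s.
|V_P| = √(V_Px² + V_Py²) = 2.6945 m/s.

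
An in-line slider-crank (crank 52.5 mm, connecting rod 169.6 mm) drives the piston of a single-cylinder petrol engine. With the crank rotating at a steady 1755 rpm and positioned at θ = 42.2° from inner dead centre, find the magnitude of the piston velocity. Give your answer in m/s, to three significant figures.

ω = 2π·1755/60 = 183.8 rad/s
For an in-line slider-crank, x = r cosθ + √(L² − r² sin²θ), so v = −rω sinθ·[1 + r cosθ/√(L² − r² sin²θ)].
With r = 0.0525 m, L = 0.1696 m, θ = 42.2°: √(L² − r² sin²θ) = 0.16589 m.
v = −0.0525·183.8·0.67172·[1 + 0.0525·0.74080/0.16589] = -8.0006 m/s.
|v| = 8.0006 m/s.

8.00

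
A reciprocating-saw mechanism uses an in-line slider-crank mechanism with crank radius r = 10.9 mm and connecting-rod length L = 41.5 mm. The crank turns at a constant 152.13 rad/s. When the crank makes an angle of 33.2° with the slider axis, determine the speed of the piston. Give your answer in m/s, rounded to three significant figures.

1.11

ω = 152.1 rad/s
For an in-line slider-crank, x = r cosθ + √(L² − r² sin²θ), so v = −rω sinθ·[1 + r cosθ/√(L² − r² sin²θ)].
With r = 0.0109 m, L = 0.0415 m, θ = 33.2°: √(L² − r² sin²θ) = 0.041069 m.
v = −0.0109·152.1·0.54756·[1 + 0.0109·0.83676/0.041069] = -1.1096 m/s.
|v| = 1.1096 m/s.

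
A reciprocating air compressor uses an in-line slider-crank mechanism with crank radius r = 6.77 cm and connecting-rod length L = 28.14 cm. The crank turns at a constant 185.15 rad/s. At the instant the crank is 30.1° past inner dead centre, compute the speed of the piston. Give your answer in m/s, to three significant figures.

ω = 185.2 rad/s
For an in-line slider-crank, x = r cosθ + √(L² − r² sin²θ), so v = −rω sinθ·[1 + r cosθ/√(L² − r² sin²θ)].
With r = 0.0677 m, L = 0.2814 m, θ = 30.1°: √(L² − r² sin²θ) = 0.27934 m.
v = −0.0677·185.2·0.50151·[1 + 0.0677·0.86515/0.27934] = -7.6043 m/s.
|v| = 7.6043 m/s.

7.60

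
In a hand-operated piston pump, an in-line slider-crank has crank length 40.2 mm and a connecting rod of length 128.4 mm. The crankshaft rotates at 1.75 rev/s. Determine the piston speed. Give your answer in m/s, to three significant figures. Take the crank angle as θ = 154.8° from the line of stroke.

0.134

ω = 2π·1.75 = 11 rad/s
For an in-line slider-crank, x = r cosθ + √(L² − r² sin²θ), so v = −rω sinθ·[1 + r cosθ/√(L² − r² sin²θ)].
With r = 0.0402 m, L = 0.1284 m, θ = 154.8°: √(L² − r² sin²θ) = 0.12725 m.
v = −0.0402·11·0.42578·[1 + 0.0402·-0.90483/0.12725] = -0.13441 m/s.
|v| = 0.13441 m/s.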